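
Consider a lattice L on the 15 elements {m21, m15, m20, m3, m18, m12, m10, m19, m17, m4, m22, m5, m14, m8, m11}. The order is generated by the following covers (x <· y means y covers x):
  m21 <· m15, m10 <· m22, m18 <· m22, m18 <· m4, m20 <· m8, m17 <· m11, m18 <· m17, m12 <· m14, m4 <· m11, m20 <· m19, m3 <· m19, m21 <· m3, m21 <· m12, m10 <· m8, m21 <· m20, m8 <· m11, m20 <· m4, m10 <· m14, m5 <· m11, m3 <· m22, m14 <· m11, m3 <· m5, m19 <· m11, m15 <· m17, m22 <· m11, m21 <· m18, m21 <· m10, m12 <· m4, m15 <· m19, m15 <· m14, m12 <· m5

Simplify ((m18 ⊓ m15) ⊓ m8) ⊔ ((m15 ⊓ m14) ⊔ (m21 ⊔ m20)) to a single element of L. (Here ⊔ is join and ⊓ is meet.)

m18 ∧ m15 = m21
m21 ∧ m8 = m21
m15 ∧ m14 = m15
m21 ∨ m20 = m20
m15 ∨ m20 = m19
m21 ∨ m19 = m19

m19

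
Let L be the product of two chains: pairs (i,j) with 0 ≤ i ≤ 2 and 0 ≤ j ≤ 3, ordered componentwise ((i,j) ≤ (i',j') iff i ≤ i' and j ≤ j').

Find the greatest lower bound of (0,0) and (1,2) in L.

(0,0)

Common lower bounds of {(0,0), (1,2)}: (0,0).
The greatest among these is (0,0).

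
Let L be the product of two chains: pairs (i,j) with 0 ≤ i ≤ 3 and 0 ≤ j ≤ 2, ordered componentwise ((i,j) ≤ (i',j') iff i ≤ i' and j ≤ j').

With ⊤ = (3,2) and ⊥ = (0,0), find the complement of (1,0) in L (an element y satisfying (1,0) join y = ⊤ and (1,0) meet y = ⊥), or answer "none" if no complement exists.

For every candidate y, either (1,0) ∨ y ≠ (3,2) or (1,0) ∧ y ≠ (0,0); no complement exists.

none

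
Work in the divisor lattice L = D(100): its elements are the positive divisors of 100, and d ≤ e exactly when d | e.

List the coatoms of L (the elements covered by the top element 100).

The coatoms are exactly the elements covered by 100: 20, 50.

20, 50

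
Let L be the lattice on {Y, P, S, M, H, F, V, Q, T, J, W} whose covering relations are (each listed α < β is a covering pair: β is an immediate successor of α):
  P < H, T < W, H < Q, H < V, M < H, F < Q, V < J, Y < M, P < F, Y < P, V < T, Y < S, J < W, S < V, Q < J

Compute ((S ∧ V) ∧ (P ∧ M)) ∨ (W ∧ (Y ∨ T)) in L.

T

S ∧ V = S
P ∧ M = Y
S ∧ Y = Y
Y ∨ T = T
W ∧ T = T
Y ∨ T = T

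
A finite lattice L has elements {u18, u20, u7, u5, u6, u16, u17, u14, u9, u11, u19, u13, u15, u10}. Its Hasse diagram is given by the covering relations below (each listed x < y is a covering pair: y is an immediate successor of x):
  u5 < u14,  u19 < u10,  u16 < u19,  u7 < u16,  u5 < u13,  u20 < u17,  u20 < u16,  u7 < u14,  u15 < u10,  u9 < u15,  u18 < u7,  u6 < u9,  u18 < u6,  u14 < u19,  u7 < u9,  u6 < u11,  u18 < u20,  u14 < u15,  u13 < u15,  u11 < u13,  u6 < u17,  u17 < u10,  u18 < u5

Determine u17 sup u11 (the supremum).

u10

Common upper bounds of {u17, u11}: u10.
The least among these is u10.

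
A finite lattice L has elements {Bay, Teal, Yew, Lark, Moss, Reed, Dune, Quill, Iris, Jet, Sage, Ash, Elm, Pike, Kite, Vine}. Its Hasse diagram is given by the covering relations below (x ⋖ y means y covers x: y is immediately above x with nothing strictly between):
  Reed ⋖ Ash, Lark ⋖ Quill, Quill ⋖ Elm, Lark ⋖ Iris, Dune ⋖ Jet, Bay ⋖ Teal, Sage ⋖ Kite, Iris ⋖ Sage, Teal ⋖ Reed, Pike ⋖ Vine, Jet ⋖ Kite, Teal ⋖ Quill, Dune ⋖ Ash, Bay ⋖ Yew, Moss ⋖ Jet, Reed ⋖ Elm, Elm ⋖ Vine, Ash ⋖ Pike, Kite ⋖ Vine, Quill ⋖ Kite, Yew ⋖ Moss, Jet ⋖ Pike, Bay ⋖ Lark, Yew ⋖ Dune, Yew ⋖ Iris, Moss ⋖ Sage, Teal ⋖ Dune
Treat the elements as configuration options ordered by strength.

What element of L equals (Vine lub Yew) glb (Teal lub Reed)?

Vine ∨ Yew = Vine
Teal ∨ Reed = Reed
Vine ∧ Reed = Reed

Reed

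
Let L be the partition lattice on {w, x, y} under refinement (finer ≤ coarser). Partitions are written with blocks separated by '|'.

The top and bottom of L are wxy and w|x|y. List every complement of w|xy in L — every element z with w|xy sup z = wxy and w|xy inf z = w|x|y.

Need z with w|xy ∨ z = wxy and w|xy ∧ z = w|x|y.
Checking each element gives: wx|y, wy|x.

wx|y, wy|x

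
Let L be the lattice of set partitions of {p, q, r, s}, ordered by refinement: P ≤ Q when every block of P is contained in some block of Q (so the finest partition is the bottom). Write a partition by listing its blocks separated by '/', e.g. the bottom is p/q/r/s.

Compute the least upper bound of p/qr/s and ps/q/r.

ps/qr

The join of p/qr/s and ps/q/r merges any blocks that overlap across the partitions, giving ps/qr.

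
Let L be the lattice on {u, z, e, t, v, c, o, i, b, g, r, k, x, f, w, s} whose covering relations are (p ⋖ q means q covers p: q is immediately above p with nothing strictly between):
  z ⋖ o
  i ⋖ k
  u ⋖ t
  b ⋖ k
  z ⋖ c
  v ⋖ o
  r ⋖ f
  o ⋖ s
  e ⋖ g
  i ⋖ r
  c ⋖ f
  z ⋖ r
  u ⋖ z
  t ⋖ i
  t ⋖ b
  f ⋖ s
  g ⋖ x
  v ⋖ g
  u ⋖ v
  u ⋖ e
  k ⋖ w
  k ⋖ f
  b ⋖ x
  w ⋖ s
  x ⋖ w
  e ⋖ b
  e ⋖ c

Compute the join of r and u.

Common upper bounds of {r, u}: f, r, s.
The least among these is r.

r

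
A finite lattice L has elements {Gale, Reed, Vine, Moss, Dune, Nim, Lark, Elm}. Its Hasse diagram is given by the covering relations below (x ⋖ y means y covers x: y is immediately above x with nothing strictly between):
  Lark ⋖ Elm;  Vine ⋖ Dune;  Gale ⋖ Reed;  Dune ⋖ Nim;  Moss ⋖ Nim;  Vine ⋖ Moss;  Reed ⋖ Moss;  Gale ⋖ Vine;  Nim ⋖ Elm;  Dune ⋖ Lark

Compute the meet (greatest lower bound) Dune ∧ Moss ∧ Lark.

Common lower bounds of {Dune, Moss, Lark}: Gale, Vine.
The greatest among these is Vine.

Vine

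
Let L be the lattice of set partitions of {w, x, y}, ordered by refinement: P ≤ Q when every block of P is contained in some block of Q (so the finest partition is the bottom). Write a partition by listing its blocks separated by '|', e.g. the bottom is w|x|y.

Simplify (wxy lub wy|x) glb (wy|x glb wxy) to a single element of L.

wy|x

wxy ∨ wy|x = wxy
wy|x ∧ wxy = wy|x
wxy ∧ wy|x = wy|x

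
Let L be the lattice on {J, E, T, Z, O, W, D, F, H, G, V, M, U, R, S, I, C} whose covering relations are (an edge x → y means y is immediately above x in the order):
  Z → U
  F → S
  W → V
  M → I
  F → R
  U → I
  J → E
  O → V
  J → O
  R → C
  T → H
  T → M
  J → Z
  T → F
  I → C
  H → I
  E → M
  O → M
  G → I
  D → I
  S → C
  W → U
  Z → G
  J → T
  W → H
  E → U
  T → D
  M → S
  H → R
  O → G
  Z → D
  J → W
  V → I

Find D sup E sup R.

C

Common upper bounds of {D, E, R}: C.
The least among these is C.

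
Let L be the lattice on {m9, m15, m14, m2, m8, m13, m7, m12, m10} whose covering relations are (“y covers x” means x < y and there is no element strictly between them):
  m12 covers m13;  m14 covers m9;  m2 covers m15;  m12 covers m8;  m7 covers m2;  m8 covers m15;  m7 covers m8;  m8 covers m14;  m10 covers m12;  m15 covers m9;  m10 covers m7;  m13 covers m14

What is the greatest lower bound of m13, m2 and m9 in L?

Common lower bounds of {m13, m2, m9}: m9.
The greatest among these is m9.

m9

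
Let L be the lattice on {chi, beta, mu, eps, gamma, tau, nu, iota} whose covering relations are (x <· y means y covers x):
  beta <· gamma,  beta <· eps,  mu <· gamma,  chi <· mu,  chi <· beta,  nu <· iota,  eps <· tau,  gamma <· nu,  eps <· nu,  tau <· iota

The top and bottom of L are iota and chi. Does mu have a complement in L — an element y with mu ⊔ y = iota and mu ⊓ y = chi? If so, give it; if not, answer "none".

tau

Need y with mu ∨ y = iota and mu ∧ y = chi.
Checking each element gives: tau.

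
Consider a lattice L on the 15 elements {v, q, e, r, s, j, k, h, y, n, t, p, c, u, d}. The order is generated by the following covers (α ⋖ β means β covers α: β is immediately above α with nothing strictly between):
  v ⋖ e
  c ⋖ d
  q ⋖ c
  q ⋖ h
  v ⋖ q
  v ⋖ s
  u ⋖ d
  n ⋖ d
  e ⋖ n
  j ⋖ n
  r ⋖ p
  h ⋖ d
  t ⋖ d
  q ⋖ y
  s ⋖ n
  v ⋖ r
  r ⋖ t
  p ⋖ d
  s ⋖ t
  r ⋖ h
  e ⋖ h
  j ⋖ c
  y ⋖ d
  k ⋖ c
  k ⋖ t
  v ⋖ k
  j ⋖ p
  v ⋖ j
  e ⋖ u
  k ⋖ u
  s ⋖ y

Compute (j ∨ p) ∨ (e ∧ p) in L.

p

j ∨ p = p
e ∧ p = v
p ∨ v = p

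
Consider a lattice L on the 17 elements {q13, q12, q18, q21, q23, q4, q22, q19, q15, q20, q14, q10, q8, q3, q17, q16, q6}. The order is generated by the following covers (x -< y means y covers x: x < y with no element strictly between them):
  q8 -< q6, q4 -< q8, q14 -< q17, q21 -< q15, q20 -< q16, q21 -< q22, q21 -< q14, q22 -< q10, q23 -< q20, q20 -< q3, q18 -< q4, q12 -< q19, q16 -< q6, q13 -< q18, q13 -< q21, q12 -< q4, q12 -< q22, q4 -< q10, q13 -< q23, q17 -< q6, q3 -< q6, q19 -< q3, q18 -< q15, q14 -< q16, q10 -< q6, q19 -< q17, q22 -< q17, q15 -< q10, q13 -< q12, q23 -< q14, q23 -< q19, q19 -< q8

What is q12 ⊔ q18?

Common upper bounds of {q12, q18}: q10, q4, q6, q8.
The least among these is q4.

q4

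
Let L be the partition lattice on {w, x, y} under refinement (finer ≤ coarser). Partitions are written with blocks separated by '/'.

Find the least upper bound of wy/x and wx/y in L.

wxy

The join of wy/x and wx/y merges any blocks that overlap across the partitions, giving wxy.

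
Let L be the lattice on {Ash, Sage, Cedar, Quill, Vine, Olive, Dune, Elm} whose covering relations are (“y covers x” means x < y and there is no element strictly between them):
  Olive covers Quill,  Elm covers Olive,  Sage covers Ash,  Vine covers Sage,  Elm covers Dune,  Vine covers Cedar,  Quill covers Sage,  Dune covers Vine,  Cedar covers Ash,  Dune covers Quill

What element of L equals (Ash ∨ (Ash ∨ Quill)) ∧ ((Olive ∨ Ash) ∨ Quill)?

Quill

Ash ∨ Quill = Quill
Ash ∨ Quill = Quill
Olive ∨ Ash = Olive
Olive ∨ Quill = Olive
Quill ∧ Olive = Quill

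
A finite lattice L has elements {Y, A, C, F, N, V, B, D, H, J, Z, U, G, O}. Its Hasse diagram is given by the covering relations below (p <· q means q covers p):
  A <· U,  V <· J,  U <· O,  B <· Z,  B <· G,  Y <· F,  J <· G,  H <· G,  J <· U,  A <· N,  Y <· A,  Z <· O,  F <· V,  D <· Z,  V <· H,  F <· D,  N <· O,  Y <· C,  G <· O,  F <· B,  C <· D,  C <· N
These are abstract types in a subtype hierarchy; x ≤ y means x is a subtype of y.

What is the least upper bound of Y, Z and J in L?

O

Common upper bounds of {Y, Z, J}: O.
The least among these is O.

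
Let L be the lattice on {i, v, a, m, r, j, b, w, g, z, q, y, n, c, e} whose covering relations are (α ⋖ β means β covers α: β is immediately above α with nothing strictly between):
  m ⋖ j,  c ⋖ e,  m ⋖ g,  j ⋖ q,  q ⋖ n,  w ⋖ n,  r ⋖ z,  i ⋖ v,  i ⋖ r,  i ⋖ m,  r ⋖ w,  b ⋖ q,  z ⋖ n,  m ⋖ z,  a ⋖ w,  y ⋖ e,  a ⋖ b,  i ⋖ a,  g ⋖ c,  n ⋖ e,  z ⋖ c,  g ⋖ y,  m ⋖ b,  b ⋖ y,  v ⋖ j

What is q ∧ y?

b

Common lower bounds of {q, y}: a, b, i, m.
The greatest among these is b.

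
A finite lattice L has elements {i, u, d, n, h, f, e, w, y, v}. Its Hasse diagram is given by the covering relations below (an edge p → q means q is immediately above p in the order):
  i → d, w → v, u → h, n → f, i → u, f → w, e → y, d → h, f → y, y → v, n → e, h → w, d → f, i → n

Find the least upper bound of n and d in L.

f

Common upper bounds of {n, d}: f, v, w, y.
The least among these is f.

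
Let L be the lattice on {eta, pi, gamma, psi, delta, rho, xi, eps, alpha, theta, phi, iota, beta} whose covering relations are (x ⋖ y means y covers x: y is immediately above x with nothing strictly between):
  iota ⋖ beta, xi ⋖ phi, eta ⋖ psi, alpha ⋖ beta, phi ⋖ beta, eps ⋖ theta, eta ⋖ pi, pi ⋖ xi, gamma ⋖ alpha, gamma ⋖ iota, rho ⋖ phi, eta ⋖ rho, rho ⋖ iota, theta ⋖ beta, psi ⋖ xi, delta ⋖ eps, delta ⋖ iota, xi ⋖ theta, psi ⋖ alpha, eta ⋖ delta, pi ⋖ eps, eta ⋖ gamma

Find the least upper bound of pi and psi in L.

xi

Common upper bounds of {pi, psi}: beta, phi, theta, xi.
The least among these is xi.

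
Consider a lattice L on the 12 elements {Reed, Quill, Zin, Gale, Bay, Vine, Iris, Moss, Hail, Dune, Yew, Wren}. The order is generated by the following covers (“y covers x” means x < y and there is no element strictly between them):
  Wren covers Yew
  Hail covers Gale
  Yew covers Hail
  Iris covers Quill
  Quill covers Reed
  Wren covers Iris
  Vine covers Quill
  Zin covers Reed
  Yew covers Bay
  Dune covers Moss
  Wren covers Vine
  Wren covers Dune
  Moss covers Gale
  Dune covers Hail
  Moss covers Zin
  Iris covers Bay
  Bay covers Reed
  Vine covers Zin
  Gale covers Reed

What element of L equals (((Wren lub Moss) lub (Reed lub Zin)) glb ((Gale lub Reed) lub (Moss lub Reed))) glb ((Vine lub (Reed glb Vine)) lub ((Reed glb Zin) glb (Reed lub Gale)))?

Zin

Wren ∨ Moss = Wren
Reed ∨ Zin = Zin
Wren ∨ Zin = Wren
Gale ∨ Reed = Gale
Moss ∨ Reed = Moss
Gale ∨ Moss = Moss
Wren ∧ Moss = Moss
Reed ∧ Vine = Reed
Vine ∨ Reed = Vine
Reed ∧ Zin = Reed
Reed ∨ Gale = Gale
Reed ∧ Gale = Reed
Vine ∨ Reed = Vine
Moss ∧ Vine = Zin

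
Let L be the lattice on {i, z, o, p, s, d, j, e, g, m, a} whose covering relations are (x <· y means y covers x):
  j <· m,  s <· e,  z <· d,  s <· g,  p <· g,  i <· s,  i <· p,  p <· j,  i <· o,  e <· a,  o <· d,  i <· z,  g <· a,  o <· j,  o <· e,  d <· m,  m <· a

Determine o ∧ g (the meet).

i

Common lower bounds of {o, g}: i.
The greatest among these is i.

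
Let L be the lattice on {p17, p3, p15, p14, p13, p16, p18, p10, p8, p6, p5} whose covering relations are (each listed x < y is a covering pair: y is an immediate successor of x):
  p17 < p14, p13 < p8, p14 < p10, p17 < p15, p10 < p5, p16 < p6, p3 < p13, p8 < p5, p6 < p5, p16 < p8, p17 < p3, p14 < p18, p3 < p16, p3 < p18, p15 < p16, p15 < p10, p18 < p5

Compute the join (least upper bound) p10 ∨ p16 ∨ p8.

Common upper bounds of {p10, p16, p8}: p5.
The least among these is p5.

p5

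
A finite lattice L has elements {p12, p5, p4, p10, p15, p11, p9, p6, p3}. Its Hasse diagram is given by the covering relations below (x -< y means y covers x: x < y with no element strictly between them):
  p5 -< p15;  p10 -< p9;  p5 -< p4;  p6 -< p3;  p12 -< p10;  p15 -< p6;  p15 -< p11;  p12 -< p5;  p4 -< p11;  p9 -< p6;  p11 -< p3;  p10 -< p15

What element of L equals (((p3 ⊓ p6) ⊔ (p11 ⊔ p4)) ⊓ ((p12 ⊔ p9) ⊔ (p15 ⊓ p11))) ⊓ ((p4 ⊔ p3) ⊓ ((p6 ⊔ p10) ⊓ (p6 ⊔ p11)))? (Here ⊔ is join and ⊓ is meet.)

p6

p3 ∧ p6 = p6
p11 ∨ p4 = p11
p6 ∨ p11 = p3
p12 ∨ p9 = p9
p15 ∧ p11 = p15
p9 ∨ p15 = p6
p3 ∧ p6 = p6
p4 ∨ p3 = p3
p6 ∨ p10 = p6
p6 ∨ p11 = p3
p6 ∧ p3 = p6
p3 ∧ p6 = p6
p6 ∧ p6 = p6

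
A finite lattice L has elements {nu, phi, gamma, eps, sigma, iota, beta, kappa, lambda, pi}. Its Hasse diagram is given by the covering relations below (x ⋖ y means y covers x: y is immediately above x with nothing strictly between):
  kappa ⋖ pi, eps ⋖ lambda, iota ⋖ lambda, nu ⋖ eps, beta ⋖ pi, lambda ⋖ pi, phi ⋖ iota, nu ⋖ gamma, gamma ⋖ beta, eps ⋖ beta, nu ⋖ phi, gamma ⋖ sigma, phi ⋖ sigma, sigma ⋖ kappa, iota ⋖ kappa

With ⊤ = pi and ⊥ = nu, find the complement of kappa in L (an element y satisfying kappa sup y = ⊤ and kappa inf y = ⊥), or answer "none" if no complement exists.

eps

Need y with kappa ∨ y = pi and kappa ∧ y = nu.
Checking each element gives: eps.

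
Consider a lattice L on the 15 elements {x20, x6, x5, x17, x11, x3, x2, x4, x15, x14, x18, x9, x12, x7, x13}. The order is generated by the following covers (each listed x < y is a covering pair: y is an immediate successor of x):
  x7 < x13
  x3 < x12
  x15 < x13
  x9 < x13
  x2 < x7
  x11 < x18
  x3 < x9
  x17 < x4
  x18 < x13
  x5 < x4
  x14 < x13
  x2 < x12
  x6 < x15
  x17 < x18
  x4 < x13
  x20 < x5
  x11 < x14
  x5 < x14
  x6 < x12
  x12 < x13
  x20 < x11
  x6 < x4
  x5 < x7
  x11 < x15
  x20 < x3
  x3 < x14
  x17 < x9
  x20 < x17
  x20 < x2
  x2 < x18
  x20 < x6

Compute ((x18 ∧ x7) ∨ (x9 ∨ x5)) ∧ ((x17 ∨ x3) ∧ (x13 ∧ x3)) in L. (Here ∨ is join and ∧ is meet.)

x3

x18 ∧ x7 = x2
x9 ∨ x5 = x13
x2 ∨ x13 = x13
x17 ∨ x3 = x9
x13 ∧ x3 = x3
x9 ∧ x3 = x3
x13 ∧ x3 = x3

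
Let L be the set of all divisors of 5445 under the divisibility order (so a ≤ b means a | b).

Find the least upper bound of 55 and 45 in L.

495

In the divisibility order, the join is the least common multiple: lcm(55, 45) = 495.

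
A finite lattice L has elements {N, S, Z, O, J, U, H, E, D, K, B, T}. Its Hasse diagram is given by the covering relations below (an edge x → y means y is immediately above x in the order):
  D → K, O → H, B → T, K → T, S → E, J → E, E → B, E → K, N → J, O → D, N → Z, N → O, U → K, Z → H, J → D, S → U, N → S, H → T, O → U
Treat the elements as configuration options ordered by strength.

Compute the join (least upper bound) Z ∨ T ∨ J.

Common upper bounds of {Z, T, J}: T.
The least among these is T.

T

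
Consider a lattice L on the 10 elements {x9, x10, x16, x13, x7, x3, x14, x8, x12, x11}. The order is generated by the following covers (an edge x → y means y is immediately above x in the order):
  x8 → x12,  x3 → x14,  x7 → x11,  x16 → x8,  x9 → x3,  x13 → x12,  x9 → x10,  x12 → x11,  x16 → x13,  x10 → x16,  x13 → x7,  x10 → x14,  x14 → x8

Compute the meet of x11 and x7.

x7

Common lower bounds of {x11, x7}: x10, x13, x16, x7, x9.
The greatest among these is x7.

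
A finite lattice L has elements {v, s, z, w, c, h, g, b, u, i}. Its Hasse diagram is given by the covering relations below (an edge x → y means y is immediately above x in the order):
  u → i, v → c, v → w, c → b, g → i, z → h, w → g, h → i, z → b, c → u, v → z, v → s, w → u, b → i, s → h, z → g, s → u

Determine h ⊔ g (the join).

i

Common upper bounds of {h, g}: i.
The least among these is i.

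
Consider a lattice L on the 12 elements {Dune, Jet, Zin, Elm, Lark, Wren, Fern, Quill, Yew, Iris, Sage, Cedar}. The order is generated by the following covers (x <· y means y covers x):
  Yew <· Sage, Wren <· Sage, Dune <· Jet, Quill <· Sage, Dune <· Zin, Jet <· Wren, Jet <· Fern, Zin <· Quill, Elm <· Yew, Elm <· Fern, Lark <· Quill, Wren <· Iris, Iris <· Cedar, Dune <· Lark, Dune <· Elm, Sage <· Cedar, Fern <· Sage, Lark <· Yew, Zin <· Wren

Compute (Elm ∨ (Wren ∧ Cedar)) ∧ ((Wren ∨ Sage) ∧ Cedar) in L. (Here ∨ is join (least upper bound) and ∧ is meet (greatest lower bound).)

Sage

Wren ∧ Cedar = Wren
Elm ∨ Wren = Sage
Wren ∨ Sage = Sage
Sage ∧ Cedar = Sage
Sage ∧ Sage = Sage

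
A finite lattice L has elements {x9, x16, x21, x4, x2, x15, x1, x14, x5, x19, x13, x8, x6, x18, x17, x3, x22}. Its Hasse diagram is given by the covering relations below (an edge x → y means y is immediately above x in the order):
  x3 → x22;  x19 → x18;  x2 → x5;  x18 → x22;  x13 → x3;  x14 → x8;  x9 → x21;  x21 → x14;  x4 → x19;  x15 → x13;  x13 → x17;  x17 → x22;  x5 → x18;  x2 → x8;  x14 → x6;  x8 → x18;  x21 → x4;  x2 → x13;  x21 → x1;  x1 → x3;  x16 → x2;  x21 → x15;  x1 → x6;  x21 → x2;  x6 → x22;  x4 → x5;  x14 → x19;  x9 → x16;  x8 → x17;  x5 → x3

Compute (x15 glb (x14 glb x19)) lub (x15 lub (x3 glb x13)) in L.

x14 ∧ x19 = x14
x15 ∧ x14 = x21
x3 ∧ x13 = x13
x15 ∨ x13 = x13
x21 ∨ x13 = x13

x13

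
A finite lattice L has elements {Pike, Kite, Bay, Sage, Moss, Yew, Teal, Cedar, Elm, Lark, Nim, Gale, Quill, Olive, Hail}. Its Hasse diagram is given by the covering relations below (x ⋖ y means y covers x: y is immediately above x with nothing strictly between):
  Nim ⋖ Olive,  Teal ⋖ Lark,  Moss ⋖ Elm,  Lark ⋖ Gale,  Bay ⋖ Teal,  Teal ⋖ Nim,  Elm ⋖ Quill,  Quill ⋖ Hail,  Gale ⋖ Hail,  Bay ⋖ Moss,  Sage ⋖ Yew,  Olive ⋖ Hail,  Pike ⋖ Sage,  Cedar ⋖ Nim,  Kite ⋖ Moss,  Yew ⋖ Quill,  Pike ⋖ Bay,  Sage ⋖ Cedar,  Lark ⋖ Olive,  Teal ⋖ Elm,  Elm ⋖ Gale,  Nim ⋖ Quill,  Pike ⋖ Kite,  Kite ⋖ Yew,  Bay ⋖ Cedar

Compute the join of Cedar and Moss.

Quill

Common upper bounds of {Cedar, Moss}: Hail, Quill.
The least among these is Quill.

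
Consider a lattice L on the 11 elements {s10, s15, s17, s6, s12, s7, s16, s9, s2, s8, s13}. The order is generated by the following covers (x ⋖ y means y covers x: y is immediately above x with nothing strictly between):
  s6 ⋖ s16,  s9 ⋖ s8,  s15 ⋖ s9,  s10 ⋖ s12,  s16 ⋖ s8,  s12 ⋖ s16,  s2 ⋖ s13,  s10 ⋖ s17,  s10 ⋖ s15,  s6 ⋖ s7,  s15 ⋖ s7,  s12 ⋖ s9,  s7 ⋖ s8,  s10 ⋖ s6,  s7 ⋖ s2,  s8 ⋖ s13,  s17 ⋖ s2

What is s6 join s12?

s16

Common upper bounds of {s6, s12}: s13, s16, s8.
The least among these is s16.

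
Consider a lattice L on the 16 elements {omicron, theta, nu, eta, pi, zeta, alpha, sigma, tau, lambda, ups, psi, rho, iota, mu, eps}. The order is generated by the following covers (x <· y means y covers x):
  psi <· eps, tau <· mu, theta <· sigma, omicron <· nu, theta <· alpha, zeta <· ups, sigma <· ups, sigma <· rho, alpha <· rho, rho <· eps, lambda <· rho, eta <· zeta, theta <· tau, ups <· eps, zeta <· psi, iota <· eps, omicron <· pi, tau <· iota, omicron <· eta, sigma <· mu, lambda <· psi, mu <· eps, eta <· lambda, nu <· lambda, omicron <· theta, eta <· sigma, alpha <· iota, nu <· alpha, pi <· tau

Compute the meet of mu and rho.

sigma

Common lower bounds of {mu, rho}: eta, omicron, sigma, theta.
The greatest among these is sigma.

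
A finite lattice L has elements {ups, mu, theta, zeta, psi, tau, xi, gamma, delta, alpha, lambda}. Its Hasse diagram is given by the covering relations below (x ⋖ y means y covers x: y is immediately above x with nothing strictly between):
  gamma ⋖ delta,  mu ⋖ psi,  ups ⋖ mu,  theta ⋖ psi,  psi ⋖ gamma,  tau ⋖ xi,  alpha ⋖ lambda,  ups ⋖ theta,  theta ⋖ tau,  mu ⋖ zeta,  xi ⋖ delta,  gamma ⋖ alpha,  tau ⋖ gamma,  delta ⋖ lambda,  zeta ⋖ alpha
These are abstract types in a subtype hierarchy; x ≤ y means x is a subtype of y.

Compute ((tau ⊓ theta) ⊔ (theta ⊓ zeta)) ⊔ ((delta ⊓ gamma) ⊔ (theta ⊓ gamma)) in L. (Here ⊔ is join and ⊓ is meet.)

tau ∧ theta = theta
theta ∧ zeta = ups
theta ∨ ups = theta
delta ∧ gamma = gamma
theta ∧ gamma = theta
gamma ∨ theta = gamma
theta ∨ gamma = gamma

gamma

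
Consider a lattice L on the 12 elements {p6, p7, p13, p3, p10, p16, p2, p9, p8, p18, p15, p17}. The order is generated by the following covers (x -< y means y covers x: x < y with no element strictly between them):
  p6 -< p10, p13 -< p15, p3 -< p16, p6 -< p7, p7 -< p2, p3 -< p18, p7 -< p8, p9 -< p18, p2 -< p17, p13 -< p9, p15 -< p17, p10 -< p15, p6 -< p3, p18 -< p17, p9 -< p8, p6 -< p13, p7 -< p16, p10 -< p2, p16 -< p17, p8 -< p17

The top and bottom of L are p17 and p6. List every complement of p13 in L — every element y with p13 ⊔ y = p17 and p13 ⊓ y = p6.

p16, p2

Need y with p13 ∨ y = p17 and p13 ∧ y = p6.
Checking each element gives: p16, p2.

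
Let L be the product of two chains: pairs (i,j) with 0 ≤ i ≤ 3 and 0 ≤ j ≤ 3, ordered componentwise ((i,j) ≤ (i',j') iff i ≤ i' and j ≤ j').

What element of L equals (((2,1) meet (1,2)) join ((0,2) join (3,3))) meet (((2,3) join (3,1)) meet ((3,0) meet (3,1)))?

(3,0)

(2,1) ∧ (1,2) = (1,1)
(0,2) ∨ (3,3) = (3,3)
(1,1) ∨ (3,3) = (3,3)
(2,3) ∨ (3,1) = (3,3)
(3,0) ∧ (3,1) = (3,0)
(3,3) ∧ (3,0) = (3,0)
(3,3) ∧ (3,0) = (3,0)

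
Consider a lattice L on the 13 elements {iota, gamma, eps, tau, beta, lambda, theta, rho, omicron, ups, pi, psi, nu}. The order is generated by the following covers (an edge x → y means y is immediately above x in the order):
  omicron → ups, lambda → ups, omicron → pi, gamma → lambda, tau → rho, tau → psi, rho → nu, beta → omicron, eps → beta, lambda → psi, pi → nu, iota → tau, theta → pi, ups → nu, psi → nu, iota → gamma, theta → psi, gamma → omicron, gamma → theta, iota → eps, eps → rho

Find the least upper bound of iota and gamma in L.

gamma

Common upper bounds of {iota, gamma}: gamma, lambda, nu, omicron, pi, psi, theta, ups.
The least among these is gamma.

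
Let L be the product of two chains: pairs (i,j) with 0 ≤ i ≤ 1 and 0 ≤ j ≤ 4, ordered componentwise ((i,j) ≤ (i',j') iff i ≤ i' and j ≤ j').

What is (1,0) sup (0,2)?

(1,2)

In a product of chains, the join is componentwise max, giving (1,2).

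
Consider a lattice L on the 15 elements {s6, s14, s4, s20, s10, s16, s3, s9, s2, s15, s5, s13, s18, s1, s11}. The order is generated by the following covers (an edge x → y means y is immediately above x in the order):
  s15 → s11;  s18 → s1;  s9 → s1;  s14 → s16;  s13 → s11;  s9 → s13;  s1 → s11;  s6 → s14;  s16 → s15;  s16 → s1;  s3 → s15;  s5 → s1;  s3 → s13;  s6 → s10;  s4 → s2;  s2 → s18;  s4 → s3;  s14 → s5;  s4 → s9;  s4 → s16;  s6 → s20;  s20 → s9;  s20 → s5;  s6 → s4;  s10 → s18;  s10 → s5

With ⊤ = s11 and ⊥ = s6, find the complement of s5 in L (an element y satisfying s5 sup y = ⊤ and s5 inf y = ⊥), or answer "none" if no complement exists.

Need y with s5 ∨ y = s11 and s5 ∧ y = s6.
Checking each element gives: s3.

s3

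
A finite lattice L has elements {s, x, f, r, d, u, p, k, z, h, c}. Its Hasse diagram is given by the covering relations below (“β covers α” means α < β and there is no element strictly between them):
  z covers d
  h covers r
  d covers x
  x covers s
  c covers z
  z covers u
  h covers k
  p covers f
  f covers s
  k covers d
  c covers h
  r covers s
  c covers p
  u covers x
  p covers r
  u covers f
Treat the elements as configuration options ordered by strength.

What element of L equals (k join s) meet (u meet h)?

k ∨ s = k
u ∧ h = x
k ∧ x = x

x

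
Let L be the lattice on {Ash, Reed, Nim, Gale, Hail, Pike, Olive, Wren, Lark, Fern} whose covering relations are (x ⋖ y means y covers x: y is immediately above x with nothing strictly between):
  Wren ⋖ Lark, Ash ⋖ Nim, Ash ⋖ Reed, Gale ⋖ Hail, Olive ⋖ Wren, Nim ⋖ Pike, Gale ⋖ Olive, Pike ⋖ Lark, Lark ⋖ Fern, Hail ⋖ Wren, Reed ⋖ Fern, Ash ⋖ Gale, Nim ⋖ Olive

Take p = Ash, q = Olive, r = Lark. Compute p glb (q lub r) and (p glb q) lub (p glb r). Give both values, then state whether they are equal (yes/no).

q lub r = Lark, so p glb (q lub r) = Ash glb Lark = Ash.
p glb q = Ash and p glb r = Ash, so (p glb q) lub (p glb r) = Ash lub Ash = Ash.
Equal: yes.

Ash; Ash; yes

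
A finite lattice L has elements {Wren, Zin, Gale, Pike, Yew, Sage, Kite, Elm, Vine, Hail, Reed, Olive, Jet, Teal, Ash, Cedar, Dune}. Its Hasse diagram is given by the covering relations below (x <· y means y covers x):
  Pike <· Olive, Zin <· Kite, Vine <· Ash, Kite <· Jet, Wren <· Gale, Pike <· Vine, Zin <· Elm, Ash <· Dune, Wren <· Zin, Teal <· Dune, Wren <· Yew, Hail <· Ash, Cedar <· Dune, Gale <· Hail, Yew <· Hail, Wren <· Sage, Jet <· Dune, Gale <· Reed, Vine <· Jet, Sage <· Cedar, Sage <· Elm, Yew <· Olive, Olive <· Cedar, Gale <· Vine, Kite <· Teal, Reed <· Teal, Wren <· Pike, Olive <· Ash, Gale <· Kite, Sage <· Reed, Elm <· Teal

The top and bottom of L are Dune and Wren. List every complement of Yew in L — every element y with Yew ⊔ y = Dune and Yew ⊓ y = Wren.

Elm, Jet, Kite, Reed, Teal, Zin

Need y with Yew ∨ y = Dune and Yew ∧ y = Wren.
Checking each element gives: Elm, Jet, Kite, Reed, Teal, Zin.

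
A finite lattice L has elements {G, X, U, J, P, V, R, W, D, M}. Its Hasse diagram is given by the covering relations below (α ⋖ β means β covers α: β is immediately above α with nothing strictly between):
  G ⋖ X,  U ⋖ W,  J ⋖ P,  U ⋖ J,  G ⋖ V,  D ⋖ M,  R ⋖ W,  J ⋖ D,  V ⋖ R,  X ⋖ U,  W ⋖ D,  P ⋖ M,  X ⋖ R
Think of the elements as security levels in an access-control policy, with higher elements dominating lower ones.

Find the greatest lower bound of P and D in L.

J

Common lower bounds of {P, D}: G, J, U, X.
The greatest among these is J.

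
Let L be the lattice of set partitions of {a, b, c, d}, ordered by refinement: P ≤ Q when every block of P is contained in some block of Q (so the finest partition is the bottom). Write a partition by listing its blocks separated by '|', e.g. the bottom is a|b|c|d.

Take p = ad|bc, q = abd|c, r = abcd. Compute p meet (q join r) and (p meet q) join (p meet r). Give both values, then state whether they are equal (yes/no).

q join r = abcd, so p meet (q join r) = ad|bc meet abcd = ad|bc.
p meet q = ad|b|c and p meet r = ad|bc, so (p meet q) join (p meet r) = ad|b|c join ad|bc = ad|bc.
Equal: yes.

ad|bc; ad|bc; yes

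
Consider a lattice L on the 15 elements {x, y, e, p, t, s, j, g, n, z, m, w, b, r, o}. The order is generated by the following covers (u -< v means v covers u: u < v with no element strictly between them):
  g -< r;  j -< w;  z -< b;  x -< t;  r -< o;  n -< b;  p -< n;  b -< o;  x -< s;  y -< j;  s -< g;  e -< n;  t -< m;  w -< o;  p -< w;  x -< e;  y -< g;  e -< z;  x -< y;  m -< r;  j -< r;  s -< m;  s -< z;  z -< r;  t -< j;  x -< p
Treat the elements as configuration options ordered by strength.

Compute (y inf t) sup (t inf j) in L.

y ∧ t = x
t ∧ j = t
x ∨ t = t

t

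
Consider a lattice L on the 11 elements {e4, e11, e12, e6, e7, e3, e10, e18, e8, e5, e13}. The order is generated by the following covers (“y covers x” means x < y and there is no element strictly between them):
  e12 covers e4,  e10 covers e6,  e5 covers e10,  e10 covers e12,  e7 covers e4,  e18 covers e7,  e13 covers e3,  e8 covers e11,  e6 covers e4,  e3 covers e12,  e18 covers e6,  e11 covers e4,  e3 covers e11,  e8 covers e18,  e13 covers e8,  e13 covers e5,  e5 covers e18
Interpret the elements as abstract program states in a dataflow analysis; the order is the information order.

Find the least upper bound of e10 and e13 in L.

e13

Common upper bounds of {e10, e13}: e13.
The least among these is e13.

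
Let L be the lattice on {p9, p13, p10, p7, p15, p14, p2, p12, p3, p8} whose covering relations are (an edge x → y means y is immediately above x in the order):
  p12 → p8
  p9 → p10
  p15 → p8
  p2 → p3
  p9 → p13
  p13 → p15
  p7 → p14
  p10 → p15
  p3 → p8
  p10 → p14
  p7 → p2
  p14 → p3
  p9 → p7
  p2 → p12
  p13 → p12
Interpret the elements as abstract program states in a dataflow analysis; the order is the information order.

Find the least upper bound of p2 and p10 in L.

p3

Common upper bounds of {p2, p10}: p3, p8.
The least among these is p3.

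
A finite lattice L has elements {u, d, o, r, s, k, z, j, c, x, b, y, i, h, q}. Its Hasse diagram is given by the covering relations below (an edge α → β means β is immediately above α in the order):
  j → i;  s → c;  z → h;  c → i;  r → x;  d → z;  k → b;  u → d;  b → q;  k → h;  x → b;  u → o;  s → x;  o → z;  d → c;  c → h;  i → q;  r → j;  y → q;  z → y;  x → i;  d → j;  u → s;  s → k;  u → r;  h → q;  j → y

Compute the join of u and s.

s

Common upper bounds of {u, s}: b, c, h, i, k, q, s, x.
The least among these is s.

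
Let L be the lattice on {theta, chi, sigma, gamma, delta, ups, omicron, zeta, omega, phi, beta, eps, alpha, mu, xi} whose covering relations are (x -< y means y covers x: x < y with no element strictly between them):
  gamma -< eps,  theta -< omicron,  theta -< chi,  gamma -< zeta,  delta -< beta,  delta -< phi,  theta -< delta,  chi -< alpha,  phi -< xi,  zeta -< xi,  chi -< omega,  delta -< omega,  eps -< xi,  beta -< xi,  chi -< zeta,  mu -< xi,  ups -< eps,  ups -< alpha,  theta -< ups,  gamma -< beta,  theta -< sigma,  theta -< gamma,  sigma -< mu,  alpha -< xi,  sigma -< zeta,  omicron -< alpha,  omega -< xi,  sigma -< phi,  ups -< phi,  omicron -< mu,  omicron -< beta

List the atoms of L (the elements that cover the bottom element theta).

chi, delta, gamma, omicron, sigma, ups

The atoms are exactly the elements that cover theta: chi, delta, gamma, omicron, sigma, ups.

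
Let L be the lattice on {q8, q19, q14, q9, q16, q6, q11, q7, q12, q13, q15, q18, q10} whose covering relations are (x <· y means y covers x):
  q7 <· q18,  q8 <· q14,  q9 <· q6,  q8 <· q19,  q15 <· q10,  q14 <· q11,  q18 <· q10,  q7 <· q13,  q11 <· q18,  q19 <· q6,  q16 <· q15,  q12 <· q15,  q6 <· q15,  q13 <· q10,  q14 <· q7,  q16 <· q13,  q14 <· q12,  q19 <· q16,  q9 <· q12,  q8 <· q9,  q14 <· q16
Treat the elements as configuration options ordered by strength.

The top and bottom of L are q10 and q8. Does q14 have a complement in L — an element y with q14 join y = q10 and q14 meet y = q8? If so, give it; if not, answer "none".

For every candidate y, either q14 ∨ y ≠ q10 or q14 ∧ y ≠ q8; no complement exists.

none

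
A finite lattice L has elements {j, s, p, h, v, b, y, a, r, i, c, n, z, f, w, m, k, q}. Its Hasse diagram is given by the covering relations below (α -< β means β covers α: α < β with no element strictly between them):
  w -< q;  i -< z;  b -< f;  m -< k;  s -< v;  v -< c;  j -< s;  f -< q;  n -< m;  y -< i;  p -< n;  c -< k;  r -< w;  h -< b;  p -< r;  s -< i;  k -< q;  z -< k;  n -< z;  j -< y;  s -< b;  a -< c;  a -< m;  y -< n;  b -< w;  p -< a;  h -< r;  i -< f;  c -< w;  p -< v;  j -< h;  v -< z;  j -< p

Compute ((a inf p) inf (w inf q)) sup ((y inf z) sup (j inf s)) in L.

a ∧ p = p
w ∧ q = w
p ∧ w = p
y ∧ z = y
j ∧ s = j
y ∨ j = y
p ∨ y = n

n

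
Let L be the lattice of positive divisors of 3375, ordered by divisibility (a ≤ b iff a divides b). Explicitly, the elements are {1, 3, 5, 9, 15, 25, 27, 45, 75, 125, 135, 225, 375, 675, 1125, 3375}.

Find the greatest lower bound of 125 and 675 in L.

In the divisibility order, the meet is the greatest common divisor: gcd(125, 675) = 25.

25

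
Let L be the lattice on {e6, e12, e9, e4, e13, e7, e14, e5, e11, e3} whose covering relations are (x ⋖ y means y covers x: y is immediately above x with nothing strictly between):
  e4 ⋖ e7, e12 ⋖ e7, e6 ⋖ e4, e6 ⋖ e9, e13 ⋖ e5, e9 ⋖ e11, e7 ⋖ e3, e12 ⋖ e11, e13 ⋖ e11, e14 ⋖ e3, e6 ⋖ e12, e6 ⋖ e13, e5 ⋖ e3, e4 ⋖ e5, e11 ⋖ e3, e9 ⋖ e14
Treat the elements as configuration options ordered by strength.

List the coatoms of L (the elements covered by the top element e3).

e11, e14, e5, e7

The coatoms are exactly the elements covered by e3: e11, e14, e5, e7.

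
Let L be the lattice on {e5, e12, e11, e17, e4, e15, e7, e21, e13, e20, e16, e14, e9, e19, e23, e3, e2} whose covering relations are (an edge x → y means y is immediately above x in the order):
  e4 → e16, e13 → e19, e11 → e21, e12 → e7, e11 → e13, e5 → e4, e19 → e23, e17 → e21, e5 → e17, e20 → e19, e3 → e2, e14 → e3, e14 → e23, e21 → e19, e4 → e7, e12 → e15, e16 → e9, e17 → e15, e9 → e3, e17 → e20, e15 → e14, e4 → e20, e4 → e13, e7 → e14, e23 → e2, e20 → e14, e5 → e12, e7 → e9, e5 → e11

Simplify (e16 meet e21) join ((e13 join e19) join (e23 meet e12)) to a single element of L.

e16 ∧ e21 = e5
e13 ∨ e19 = e19
e23 ∧ e12 = e12
e19 ∨ e12 = e23
e5 ∨ e23 = e23

e23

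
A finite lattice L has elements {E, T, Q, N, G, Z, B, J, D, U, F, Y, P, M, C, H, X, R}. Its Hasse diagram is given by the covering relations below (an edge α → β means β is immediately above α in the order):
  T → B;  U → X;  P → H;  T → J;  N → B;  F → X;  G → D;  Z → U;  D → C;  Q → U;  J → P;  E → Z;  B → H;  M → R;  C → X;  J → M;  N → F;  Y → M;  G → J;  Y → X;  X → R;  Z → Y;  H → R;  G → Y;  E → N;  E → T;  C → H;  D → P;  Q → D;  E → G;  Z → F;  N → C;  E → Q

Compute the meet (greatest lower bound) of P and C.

D

Common lower bounds of {P, C}: D, E, G, Q.
The greatest among these is D.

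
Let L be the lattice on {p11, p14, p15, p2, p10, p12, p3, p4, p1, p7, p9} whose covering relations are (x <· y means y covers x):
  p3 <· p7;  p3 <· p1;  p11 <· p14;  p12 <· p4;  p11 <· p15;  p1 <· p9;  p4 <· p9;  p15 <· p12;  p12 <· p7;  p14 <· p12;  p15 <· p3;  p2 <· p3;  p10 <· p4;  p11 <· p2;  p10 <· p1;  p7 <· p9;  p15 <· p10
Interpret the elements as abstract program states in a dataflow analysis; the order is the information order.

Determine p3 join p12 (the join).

p7

Common upper bounds of {p3, p12}: p7, p9.
The least among these is p7.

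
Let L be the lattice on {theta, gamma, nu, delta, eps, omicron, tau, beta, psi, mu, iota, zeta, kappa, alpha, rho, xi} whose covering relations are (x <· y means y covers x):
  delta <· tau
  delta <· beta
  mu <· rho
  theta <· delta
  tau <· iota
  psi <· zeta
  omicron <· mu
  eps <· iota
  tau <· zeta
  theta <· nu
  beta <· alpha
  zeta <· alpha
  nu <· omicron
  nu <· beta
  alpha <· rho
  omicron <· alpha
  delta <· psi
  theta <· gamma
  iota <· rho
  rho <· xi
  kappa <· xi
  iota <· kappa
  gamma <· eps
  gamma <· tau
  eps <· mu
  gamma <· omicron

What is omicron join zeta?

Common upper bounds of {omicron, zeta}: alpha, rho, xi.
The least among these is alpha.

alpha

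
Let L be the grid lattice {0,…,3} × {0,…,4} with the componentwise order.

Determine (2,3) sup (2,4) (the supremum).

Common upper bounds of {(2,3), (2,4)}: (2,4), (3,4).
The least among these is (2,4).

(2,4)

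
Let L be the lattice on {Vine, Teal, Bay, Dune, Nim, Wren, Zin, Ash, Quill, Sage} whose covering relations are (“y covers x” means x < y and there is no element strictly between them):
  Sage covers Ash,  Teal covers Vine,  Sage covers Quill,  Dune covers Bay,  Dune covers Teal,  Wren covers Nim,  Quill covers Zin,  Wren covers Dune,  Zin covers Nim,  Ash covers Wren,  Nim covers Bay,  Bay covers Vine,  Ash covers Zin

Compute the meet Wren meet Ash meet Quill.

Common lower bounds of {Wren, Ash, Quill}: Bay, Nim, Vine.
The greatest among these is Nim.

Nim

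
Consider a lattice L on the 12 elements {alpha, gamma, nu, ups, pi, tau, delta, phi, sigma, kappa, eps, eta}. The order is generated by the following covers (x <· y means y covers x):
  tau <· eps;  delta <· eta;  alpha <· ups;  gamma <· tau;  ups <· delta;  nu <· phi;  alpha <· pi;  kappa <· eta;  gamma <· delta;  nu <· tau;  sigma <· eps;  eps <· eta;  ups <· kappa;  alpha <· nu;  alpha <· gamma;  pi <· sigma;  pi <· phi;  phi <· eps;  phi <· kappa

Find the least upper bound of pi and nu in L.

phi

Common upper bounds of {pi, nu}: eps, eta, kappa, phi.
The least among these is phi.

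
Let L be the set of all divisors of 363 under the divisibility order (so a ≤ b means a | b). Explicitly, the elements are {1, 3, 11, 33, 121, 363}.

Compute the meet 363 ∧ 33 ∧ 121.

Common lower bounds of {363, 33, 121}: 1, 11.
The greatest among these is 11.

11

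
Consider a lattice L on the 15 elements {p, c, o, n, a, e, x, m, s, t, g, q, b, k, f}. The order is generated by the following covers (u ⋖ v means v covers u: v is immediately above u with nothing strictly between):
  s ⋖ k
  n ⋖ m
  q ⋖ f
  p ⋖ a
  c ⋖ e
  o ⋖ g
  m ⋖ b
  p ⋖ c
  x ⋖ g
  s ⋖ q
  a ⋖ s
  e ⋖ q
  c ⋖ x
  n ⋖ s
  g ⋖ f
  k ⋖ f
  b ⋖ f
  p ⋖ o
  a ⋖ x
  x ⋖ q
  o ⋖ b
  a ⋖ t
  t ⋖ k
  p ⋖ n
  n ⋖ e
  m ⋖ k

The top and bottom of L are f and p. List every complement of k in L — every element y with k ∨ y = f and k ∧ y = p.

c, o

Need y with k ∨ y = f and k ∧ y = p.
Checking each element gives: c, o.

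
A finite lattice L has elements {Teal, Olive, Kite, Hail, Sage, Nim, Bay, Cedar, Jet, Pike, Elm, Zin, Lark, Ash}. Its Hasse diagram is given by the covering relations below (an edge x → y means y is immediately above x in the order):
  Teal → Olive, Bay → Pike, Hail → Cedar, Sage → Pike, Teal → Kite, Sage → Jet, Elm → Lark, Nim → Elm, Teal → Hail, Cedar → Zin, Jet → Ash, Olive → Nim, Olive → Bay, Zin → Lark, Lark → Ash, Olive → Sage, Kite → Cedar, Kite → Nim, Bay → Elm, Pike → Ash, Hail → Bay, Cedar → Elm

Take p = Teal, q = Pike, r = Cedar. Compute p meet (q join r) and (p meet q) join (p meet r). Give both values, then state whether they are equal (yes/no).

Teal; Teal; yes

q join r = Ash, so p meet (q join r) = Teal meet Ash = Teal.
p meet q = Teal and p meet r = Teal, so (p meet q) join (p meet r) = Teal join Teal = Teal.
Equal: yes.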